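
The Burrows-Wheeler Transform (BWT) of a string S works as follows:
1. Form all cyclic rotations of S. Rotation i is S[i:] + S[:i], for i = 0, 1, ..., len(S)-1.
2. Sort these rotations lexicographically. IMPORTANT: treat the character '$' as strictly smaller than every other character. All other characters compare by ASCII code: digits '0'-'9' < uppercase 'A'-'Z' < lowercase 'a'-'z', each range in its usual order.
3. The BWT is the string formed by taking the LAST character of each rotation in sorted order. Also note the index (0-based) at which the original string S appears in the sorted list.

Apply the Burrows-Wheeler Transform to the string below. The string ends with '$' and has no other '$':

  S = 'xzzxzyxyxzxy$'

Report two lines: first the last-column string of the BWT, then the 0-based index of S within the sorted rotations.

Answer: yzyyz$xzxxzxx
5

Derivation:
All 13 rotations (rotation i = S[i:]+S[:i]):
  rot[0] = xzzxzyxyxzxy$
  rot[1] = zzxzyxyxzxy$x
  rot[2] = zxzyxyxzxy$xz
  rot[3] = xzyxyxzxy$xzz
  rot[4] = zyxyxzxy$xzzx
  rot[5] = yxyxzxy$xzzxz
  rot[6] = xyxzxy$xzzxzy
  rot[7] = yxzxy$xzzxzyx
  rot[8] = xzxy$xzzxzyxy
  rot[9] = zxy$xzzxzyxyx
  rot[10] = xy$xzzxzyxyxz
  rot[11] = y$xzzxzyxyxzx
  rot[12] = $xzzxzyxyxzxy
Sorted (with $ < everything):
  sorted[0] = $xzzxzyxyxzxy  (last char: 'y')
  sorted[1] = xy$xzzxzyxyxz  (last char: 'z')
  sorted[2] = xyxzxy$xzzxzy  (last char: 'y')
  sorted[3] = xzxy$xzzxzyxy  (last char: 'y')
  sorted[4] = xzyxyxzxy$xzz  (last char: 'z')
  sorted[5] = xzzxzyxyxzxy$  (last char: '$')
  sorted[6] = y$xzzxzyxyxzx  (last char: 'x')
  sorted[7] = yxyxzxy$xzzxz  (last char: 'z')
  sorted[8] = yxzxy$xzzxzyx  (last char: 'x')
  sorted[9] = zxy$xzzxzyxyx  (last char: 'x')
  sorted[10] = zxzyxyxzxy$xz  (last char: 'z')
  sorted[11] = zyxyxzxy$xzzx  (last char: 'x')
  sorted[12] = zzxzyxyxzxy$x  (last char: 'x')
Last column: yzyyz$xzxxzxx
Original string S is at sorted index 5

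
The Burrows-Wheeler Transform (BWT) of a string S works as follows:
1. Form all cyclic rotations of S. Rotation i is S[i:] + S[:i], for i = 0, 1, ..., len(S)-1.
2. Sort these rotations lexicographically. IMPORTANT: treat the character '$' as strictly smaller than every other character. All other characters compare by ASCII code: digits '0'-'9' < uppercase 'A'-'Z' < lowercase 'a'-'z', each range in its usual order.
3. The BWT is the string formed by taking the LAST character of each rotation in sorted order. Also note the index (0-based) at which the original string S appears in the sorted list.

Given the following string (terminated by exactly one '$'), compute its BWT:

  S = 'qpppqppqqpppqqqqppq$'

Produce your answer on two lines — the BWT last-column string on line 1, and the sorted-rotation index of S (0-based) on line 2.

Answer: qqqqpqpppppp$qqppqqp
12

Derivation:
All 20 rotations (rotation i = S[i:]+S[:i]):
  rot[0] = qpppqppqqpppqqqqppq$
  rot[1] = pppqppqqpppqqqqppq$q
  rot[2] = ppqppqqpppqqqqppq$qp
  rot[3] = pqppqqpppqqqqppq$qpp
  rot[4] = qppqqpppqqqqppq$qppp
  rot[5] = ppqqpppqqqqppq$qpppq
  rot[6] = pqqpppqqqqppq$qpppqp
  rot[7] = qqpppqqqqppq$qpppqpp
  rot[8] = qpppqqqqppq$qpppqppq
  rot[9] = pppqqqqppq$qpppqppqq
  rot[10] = ppqqqqppq$qpppqppqqp
  rot[11] = pqqqqppq$qpppqppqqpp
  rot[12] = qqqqppq$qpppqppqqppp
  rot[13] = qqqppq$qpppqppqqpppq
  rot[14] = qqppq$qpppqppqqpppqq
  rot[15] = qppq$qpppqppqqpppqqq
  rot[16] = ppq$qpppqppqqpppqqqq
  rot[17] = pq$qpppqppqqpppqqqqp
  rot[18] = q$qpppqppqqpppqqqqpp
  rot[19] = $qpppqppqqpppqqqqppq
Sorted (with $ < everything):
  sorted[0] = $qpppqppqqpppqqqqppq  (last char: 'q')
  sorted[1] = pppqppqqpppqqqqppq$q  (last char: 'q')
  sorted[2] = pppqqqqppq$qpppqppqq  (last char: 'q')
  sorted[3] = ppq$qpppqppqqpppqqqq  (last char: 'q')
  sorted[4] = ppqppqqpppqqqqppq$qp  (last char: 'p')
  sorted[5] = ppqqpppqqqqppq$qpppq  (last char: 'q')
  sorted[6] = ppqqqqppq$qpppqppqqp  (last char: 'p')
  sorted[7] = pq$qpppqppqqpppqqqqp  (last char: 'p')
  sorted[8] = pqppqqpppqqqqppq$qpp  (last char: 'p')
  sorted[9] = pqqpppqqqqppq$qpppqp  (last char: 'p')
  sorted[10] = pqqqqppq$qpppqppqqpp  (last char: 'p')
  sorted[11] = q$qpppqppqqpppqqqqpp  (last char: 'p')
  sorted[12] = qpppqppqqpppqqqqppq$  (last char: '$')
  sorted[13] = qpppqqqqppq$qpppqppq  (last char: 'q')
  sorted[14] = qppq$qpppqppqqpppqqq  (last char: 'q')
  sorted[15] = qppqqpppqqqqppq$qppp  (last char: 'p')
  sorted[16] = qqpppqqqqppq$qpppqpp  (last char: 'p')
  sorted[17] = qqppq$qpppqppqqpppqq  (last char: 'q')
  sorted[18] = qqqppq$qpppqppqqpppq  (last char: 'q')
  sorted[19] = qqqqppq$qpppqppqqppp  (last char: 'p')
Last column: qqqqpqpppppp$qqppqqp
Original string S is at sorted index 12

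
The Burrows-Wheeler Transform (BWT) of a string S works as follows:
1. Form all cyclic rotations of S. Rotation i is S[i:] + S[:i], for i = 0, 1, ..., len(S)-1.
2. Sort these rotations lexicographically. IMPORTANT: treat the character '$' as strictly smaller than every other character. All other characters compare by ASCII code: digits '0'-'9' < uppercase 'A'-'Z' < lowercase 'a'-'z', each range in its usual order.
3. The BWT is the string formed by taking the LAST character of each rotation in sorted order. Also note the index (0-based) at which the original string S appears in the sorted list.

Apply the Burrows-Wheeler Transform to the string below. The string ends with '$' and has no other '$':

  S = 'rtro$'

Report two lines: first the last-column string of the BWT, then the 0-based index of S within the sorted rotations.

Answer: ort$r
3

Derivation:
All 5 rotations (rotation i = S[i:]+S[:i]):
  rot[0] = rtro$
  rot[1] = tro$r
  rot[2] = ro$rt
  rot[3] = o$rtr
  rot[4] = $rtro
Sorted (with $ < everything):
  sorted[0] = $rtro  (last char: 'o')
  sorted[1] = o$rtr  (last char: 'r')
  sorted[2] = ro$rt  (last char: 't')
  sorted[3] = rtro$  (last char: '$')
  sorted[4] = tro$r  (last char: 'r')
Last column: ort$r
Original string S is at sorted index 3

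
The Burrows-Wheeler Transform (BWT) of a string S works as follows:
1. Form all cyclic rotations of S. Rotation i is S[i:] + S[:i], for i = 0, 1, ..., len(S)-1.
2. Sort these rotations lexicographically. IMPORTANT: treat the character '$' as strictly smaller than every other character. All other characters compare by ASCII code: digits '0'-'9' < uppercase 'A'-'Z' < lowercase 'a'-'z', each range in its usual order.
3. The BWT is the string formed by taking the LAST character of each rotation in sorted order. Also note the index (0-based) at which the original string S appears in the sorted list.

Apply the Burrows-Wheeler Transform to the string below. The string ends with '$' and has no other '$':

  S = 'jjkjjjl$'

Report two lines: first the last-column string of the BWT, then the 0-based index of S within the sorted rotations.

Answer: lk$jjjjj
2

Derivation:
All 8 rotations (rotation i = S[i:]+S[:i]):
  rot[0] = jjkjjjl$
  rot[1] = jkjjjl$j
  rot[2] = kjjjl$jj
  rot[3] = jjjl$jjk
  rot[4] = jjl$jjkj
  rot[5] = jl$jjkjj
  rot[6] = l$jjkjjj
  rot[7] = $jjkjjjl
Sorted (with $ < everything):
  sorted[0] = $jjkjjjl  (last char: 'l')
  sorted[1] = jjjl$jjk  (last char: 'k')
  sorted[2] = jjkjjjl$  (last char: '$')
  sorted[3] = jjl$jjkj  (last char: 'j')
  sorted[4] = jkjjjl$j  (last char: 'j')
  sorted[5] = jl$jjkjj  (last char: 'j')
  sorted[6] = kjjjl$jj  (last char: 'j')
  sorted[7] = l$jjkjjj  (last char: 'j')
Last column: lk$jjjjj
Original string S is at sorted index 2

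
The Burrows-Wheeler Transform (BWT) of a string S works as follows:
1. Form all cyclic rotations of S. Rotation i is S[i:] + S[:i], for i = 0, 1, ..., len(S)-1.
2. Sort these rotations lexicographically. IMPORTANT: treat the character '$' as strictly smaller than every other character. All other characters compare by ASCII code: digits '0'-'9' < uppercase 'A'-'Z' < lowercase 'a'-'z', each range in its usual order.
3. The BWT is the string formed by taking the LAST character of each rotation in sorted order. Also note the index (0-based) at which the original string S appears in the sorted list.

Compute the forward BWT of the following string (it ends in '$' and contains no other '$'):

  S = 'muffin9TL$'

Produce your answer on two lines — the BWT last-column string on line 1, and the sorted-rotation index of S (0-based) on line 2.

Answer: LnT9uff$im
7

Derivation:
All 10 rotations (rotation i = S[i:]+S[:i]):
  rot[0] = muffin9TL$
  rot[1] = uffin9TL$m
  rot[2] = ffin9TL$mu
  rot[3] = fin9TL$muf
  rot[4] = in9TL$muff
  rot[5] = n9TL$muffi
  rot[6] = 9TL$muffin
  rot[7] = TL$muffin9
  rot[8] = L$muffin9T
  rot[9] = $muffin9TL
Sorted (with $ < everything):
  sorted[0] = $muffin9TL  (last char: 'L')
  sorted[1] = 9TL$muffin  (last char: 'n')
  sorted[2] = L$muffin9T  (last char: 'T')
  sorted[3] = TL$muffin9  (last char: '9')
  sorted[4] = ffin9TL$mu  (last char: 'u')
  sorted[5] = fin9TL$muf  (last char: 'f')
  sorted[6] = in9TL$muff  (last char: 'f')
  sorted[7] = muffin9TL$  (last char: '$')
  sorted[8] = n9TL$muffi  (last char: 'i')
  sorted[9] = uffin9TL$m  (last char: 'm')
Last column: LnT9uff$im
Original string S is at sorted index 7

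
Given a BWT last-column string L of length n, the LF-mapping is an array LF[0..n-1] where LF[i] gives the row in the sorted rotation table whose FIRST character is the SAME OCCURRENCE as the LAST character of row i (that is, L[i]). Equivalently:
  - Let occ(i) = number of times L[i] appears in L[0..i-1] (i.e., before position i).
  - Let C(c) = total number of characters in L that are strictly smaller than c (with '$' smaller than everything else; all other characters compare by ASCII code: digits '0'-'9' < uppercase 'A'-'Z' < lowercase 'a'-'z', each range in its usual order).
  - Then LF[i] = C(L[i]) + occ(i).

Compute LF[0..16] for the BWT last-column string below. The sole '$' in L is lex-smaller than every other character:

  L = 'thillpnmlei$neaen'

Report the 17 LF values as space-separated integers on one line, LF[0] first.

Answer: 16 5 6 8 9 15 12 11 10 2 7 0 13 3 1 4 14

Derivation:
Char counts: '$':1, 'a':1, 'e':3, 'h':1, 'i':2, 'l':3, 'm':1, 'n':3, 'p':1, 't':1
C (first-col start): C('$')=0, C('a')=1, C('e')=2, C('h')=5, C('i')=6, C('l')=8, C('m')=11, C('n')=12, C('p')=15, C('t')=16
L[0]='t': occ=0, LF[0]=C('t')+0=16+0=16
L[1]='h': occ=0, LF[1]=C('h')+0=5+0=5
L[2]='i': occ=0, LF[2]=C('i')+0=6+0=6
L[3]='l': occ=0, LF[3]=C('l')+0=8+0=8
L[4]='l': occ=1, LF[4]=C('l')+1=8+1=9
L[5]='p': occ=0, LF[5]=C('p')+0=15+0=15
L[6]='n': occ=0, LF[6]=C('n')+0=12+0=12
L[7]='m': occ=0, LF[7]=C('m')+0=11+0=11
L[8]='l': occ=2, LF[8]=C('l')+2=8+2=10
L[9]='e': occ=0, LF[9]=C('e')+0=2+0=2
L[10]='i': occ=1, LF[10]=C('i')+1=6+1=7
L[11]='$': occ=0, LF[11]=C('$')+0=0+0=0
L[12]='n': occ=1, LF[12]=C('n')+1=12+1=13
L[13]='e': occ=1, LF[13]=C('e')+1=2+1=3
L[14]='a': occ=0, LF[14]=C('a')+0=1+0=1
L[15]='e': occ=2, LF[15]=C('e')+2=2+2=4
L[16]='n': occ=2, LF[16]=C('n')+2=12+2=14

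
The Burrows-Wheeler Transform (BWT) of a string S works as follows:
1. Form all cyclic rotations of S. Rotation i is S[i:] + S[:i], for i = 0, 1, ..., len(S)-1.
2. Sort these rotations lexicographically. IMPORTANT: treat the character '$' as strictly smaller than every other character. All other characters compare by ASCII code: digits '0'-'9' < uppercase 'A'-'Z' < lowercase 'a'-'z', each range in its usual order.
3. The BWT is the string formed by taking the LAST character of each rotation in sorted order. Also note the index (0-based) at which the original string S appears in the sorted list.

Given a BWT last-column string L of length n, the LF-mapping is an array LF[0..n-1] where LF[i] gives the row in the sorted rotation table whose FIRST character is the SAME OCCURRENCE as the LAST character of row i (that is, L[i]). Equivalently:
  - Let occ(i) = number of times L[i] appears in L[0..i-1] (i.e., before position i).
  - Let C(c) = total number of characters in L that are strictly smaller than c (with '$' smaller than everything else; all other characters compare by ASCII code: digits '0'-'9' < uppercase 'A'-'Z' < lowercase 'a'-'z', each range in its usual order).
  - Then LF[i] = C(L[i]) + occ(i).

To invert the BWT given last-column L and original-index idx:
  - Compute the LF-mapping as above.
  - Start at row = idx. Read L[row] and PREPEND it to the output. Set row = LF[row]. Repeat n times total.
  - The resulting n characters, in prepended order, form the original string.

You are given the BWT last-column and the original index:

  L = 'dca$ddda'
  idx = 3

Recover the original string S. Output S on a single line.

Answer: caadddd$

Derivation:
LF mapping: 4 3 1 0 5 6 7 2
Walk LF starting at row 3, prepending L[row]:
  step 1: row=3, L[3]='$', prepend. Next row=LF[3]=0
  step 2: row=0, L[0]='d', prepend. Next row=LF[0]=4
  step 3: row=4, L[4]='d', prepend. Next row=LF[4]=5
  step 4: row=5, L[5]='d', prepend. Next row=LF[5]=6
  step 5: row=6, L[6]='d', prepend. Next row=LF[6]=7
  step 6: row=7, L[7]='a', prepend. Next row=LF[7]=2
  step 7: row=2, L[2]='a', prepend. Next row=LF[2]=1
  step 8: row=1, L[1]='c', prepend. Next row=LF[1]=3
Reversed output: caadddd$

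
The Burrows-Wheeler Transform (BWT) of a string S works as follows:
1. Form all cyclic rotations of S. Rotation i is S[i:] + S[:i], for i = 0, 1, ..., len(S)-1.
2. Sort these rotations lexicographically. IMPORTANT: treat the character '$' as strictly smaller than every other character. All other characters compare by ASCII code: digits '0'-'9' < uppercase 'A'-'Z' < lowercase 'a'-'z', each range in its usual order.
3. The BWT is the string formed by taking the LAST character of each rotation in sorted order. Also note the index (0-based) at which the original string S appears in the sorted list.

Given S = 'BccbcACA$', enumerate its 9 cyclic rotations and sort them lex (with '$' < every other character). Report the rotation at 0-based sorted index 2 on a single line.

All 9 rotations (rotation i = S[i:]+S[:i]):
  rot[0] = BccbcACA$
  rot[1] = ccbcACA$B
  rot[2] = cbcACA$Bc
  rot[3] = bcACA$Bcc
  rot[4] = cACA$Bccb
  rot[5] = ACA$Bccbc
  rot[6] = CA$BccbcA
  rot[7] = A$BccbcAC
  rot[8] = $BccbcACA
Sorted (with $ < everything):
  sorted[0] = $BccbcACA
  sorted[1] = A$BccbcAC
  sorted[2] = ACA$Bccbc
  sorted[3] = BccbcACA$
  sorted[4] = CA$BccbcA
  sorted[5] = bcACA$Bcc
  sorted[6] = cACA$Bccb
  sorted[7] = cbcACA$Bc
  sorted[8] = ccbcACA$B
sorted[2] = ACA$Bccbc

Answer: ACA$Bccbc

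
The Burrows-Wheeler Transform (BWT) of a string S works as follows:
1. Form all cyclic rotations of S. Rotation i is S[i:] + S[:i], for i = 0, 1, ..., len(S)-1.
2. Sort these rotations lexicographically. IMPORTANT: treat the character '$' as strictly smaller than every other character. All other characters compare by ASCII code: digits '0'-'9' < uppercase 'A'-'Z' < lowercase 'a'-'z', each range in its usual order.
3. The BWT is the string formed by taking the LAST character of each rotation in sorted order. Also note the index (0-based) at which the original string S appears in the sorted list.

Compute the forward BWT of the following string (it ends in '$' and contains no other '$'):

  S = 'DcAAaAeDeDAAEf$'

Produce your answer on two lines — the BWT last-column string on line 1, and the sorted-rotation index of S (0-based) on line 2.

Answer: fDcAAae$eAADDAE
7

Derivation:
All 15 rotations (rotation i = S[i:]+S[:i]):
  rot[0] = DcAAaAeDeDAAEf$
  rot[1] = cAAaAeDeDAAEf$D
  rot[2] = AAaAeDeDAAEf$Dc
  rot[3] = AaAeDeDAAEf$DcA
  rot[4] = aAeDeDAAEf$DcAA
  rot[5] = AeDeDAAEf$DcAAa
  rot[6] = eDeDAAEf$DcAAaA
  rot[7] = DeDAAEf$DcAAaAe
  rot[8] = eDAAEf$DcAAaAeD
  rot[9] = DAAEf$DcAAaAeDe
  rot[10] = AAEf$DcAAaAeDeD
  rot[11] = AEf$DcAAaAeDeDA
  rot[12] = Ef$DcAAaAeDeDAA
  rot[13] = f$DcAAaAeDeDAAE
  rot[14] = $DcAAaAeDeDAAEf
Sorted (with $ < everything):
  sorted[0] = $DcAAaAeDeDAAEf  (last char: 'f')
  sorted[1] = AAEf$DcAAaAeDeD  (last char: 'D')
  sorted[2] = AAaAeDeDAAEf$Dc  (last char: 'c')
  sorted[3] = AEf$DcAAaAeDeDA  (last char: 'A')
  sorted[4] = AaAeDeDAAEf$DcA  (last char: 'A')
  sorted[5] = AeDeDAAEf$DcAAa  (last char: 'a')
  sorted[6] = DAAEf$DcAAaAeDe  (last char: 'e')
  sorted[7] = DcAAaAeDeDAAEf$  (last char: '$')
  sorted[8] = DeDAAEf$DcAAaAe  (last char: 'e')
  sorted[9] = Ef$DcAAaAeDeDAA  (last char: 'A')
  sorted[10] = aAeDeDAAEf$DcAA  (last char: 'A')
  sorted[11] = cAAaAeDeDAAEf$D  (last char: 'D')
  sorted[12] = eDAAEf$DcAAaAeD  (last char: 'D')
  sorted[13] = eDeDAAEf$DcAAaA  (last char: 'A')
  sorted[14] = f$DcAAaAeDeDAAE  (last char: 'E')
Last column: fDcAAae$eAADDAE
Original string S is at sorted index 7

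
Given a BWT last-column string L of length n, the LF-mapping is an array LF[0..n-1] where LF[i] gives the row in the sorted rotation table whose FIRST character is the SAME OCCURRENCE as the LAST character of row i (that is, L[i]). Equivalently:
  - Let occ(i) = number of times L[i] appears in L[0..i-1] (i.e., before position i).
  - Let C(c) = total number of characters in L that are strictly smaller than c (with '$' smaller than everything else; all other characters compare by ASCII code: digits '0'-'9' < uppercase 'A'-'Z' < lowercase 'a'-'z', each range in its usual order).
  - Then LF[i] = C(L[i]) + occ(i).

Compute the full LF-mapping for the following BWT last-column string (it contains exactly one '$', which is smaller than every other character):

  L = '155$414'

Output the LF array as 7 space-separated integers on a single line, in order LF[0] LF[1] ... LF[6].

Answer: 1 5 6 0 3 2 4

Derivation:
Char counts: '$':1, '1':2, '4':2, '5':2
C (first-col start): C('$')=0, C('1')=1, C('4')=3, C('5')=5
L[0]='1': occ=0, LF[0]=C('1')+0=1+0=1
L[1]='5': occ=0, LF[1]=C('5')+0=5+0=5
L[2]='5': occ=1, LF[2]=C('5')+1=5+1=6
L[3]='$': occ=0, LF[3]=C('$')+0=0+0=0
L[4]='4': occ=0, LF[4]=C('4')+0=3+0=3
L[5]='1': occ=1, LF[5]=C('1')+1=1+1=2
L[6]='4': occ=1, LF[6]=C('4')+1=3+1=4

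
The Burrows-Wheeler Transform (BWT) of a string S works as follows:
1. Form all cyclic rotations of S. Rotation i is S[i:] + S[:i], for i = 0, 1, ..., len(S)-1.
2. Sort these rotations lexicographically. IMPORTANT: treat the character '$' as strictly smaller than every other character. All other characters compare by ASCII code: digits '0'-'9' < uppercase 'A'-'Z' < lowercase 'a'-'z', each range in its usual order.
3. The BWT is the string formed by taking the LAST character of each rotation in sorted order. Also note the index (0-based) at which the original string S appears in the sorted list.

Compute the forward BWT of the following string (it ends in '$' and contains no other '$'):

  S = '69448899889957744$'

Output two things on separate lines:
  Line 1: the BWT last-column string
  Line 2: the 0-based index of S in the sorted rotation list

Answer: 447949$75948869988
6

Derivation:
All 18 rotations (rotation i = S[i:]+S[:i]):
  rot[0] = 69448899889957744$
  rot[1] = 9448899889957744$6
  rot[2] = 448899889957744$69
  rot[3] = 48899889957744$694
  rot[4] = 8899889957744$6944
  rot[5] = 899889957744$69448
  rot[6] = 99889957744$694488
  rot[7] = 9889957744$6944889
  rot[8] = 889957744$69448899
  rot[9] = 89957744$694488998
  rot[10] = 9957744$6944889988
  rot[11] = 957744$69448899889
  rot[12] = 57744$694488998899
  rot[13] = 7744$6944889988995
  rot[14] = 744$69448899889957
  rot[15] = 44$694488998899577
  rot[16] = 4$6944889988995774
  rot[17] = $69448899889957744
Sorted (with $ < everything):
  sorted[0] = $69448899889957744  (last char: '4')
  sorted[1] = 4$6944889988995774  (last char: '4')
  sorted[2] = 44$694488998899577  (last char: '7')
  sorted[3] = 448899889957744$69  (last char: '9')
  sorted[4] = 48899889957744$694  (last char: '4')
  sorted[5] = 57744$694488998899  (last char: '9')
  sorted[6] = 69448899889957744$  (last char: '$')
  sorted[7] = 744$69448899889957  (last char: '7')
  sorted[8] = 7744$6944889988995  (last char: '5')
  sorted[9] = 889957744$69448899  (last char: '9')
  sorted[10] = 8899889957744$6944  (last char: '4')
  sorted[11] = 89957744$694488998  (last char: '8')
  sorted[12] = 899889957744$69448  (last char: '8')
  sorted[13] = 9448899889957744$6  (last char: '6')
  sorted[14] = 957744$69448899889  (last char: '9')
  sorted[15] = 9889957744$6944889  (last char: '9')
  sorted[16] = 9957744$6944889988  (last char: '8')
  sorted[17] = 99889957744$694488  (last char: '8')
Last column: 447949$75948869988
Original string S is at sorted index 6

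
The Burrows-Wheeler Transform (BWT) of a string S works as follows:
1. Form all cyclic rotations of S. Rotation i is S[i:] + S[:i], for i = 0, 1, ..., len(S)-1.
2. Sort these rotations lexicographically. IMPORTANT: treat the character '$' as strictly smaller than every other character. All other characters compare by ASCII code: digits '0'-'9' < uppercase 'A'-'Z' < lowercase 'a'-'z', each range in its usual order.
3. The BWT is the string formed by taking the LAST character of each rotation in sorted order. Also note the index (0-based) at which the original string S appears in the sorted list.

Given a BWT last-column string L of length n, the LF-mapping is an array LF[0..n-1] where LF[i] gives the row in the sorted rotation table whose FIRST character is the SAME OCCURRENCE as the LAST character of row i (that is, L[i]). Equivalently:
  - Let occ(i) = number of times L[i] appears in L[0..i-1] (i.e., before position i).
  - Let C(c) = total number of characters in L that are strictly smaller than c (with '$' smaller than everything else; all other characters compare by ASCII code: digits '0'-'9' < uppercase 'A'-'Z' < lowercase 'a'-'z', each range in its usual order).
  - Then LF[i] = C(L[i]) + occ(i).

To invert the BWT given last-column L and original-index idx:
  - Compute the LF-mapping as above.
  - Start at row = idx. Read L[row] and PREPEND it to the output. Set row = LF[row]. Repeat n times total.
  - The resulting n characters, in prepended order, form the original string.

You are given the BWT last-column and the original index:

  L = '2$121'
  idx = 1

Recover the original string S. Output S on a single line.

LF mapping: 3 0 1 4 2
Walk LF starting at row 1, prepending L[row]:
  step 1: row=1, L[1]='$', prepend. Next row=LF[1]=0
  step 2: row=0, L[0]='2', prepend. Next row=LF[0]=3
  step 3: row=3, L[3]='2', prepend. Next row=LF[3]=4
  step 4: row=4, L[4]='1', prepend. Next row=LF[4]=2
  step 5: row=2, L[2]='1', prepend. Next row=LF[2]=1
Reversed output: 1122$

Answer: 1122$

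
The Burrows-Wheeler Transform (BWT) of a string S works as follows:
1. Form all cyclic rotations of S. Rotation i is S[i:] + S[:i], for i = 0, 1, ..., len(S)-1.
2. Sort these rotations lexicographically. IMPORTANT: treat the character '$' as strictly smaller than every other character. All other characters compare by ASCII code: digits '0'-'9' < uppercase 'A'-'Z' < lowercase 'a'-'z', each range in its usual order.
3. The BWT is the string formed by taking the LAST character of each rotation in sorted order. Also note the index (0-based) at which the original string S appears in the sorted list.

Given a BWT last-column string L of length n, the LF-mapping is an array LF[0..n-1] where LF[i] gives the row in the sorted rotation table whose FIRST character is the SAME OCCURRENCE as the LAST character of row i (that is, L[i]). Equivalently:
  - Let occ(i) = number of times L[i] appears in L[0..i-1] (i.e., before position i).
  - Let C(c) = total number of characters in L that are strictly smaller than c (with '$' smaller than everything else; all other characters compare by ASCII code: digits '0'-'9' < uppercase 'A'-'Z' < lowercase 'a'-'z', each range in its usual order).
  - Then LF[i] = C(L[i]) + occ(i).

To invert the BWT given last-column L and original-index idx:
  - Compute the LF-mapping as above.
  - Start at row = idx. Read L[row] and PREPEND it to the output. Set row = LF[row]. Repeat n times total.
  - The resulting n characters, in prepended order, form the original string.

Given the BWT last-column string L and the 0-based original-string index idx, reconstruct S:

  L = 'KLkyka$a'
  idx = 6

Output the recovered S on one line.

LF mapping: 1 2 5 7 6 3 0 4
Walk LF starting at row 6, prepending L[row]:
  step 1: row=6, L[6]='$', prepend. Next row=LF[6]=0
  step 2: row=0, L[0]='K', prepend. Next row=LF[0]=1
  step 3: row=1, L[1]='L', prepend. Next row=LF[1]=2
  step 4: row=2, L[2]='k', prepend. Next row=LF[2]=5
  step 5: row=5, L[5]='a', prepend. Next row=LF[5]=3
  step 6: row=3, L[3]='y', prepend. Next row=LF[3]=7
  step 7: row=7, L[7]='a', prepend. Next row=LF[7]=4
  step 8: row=4, L[4]='k', prepend. Next row=LF[4]=6
Reversed output: kayakLK$

Answer: kayakLK$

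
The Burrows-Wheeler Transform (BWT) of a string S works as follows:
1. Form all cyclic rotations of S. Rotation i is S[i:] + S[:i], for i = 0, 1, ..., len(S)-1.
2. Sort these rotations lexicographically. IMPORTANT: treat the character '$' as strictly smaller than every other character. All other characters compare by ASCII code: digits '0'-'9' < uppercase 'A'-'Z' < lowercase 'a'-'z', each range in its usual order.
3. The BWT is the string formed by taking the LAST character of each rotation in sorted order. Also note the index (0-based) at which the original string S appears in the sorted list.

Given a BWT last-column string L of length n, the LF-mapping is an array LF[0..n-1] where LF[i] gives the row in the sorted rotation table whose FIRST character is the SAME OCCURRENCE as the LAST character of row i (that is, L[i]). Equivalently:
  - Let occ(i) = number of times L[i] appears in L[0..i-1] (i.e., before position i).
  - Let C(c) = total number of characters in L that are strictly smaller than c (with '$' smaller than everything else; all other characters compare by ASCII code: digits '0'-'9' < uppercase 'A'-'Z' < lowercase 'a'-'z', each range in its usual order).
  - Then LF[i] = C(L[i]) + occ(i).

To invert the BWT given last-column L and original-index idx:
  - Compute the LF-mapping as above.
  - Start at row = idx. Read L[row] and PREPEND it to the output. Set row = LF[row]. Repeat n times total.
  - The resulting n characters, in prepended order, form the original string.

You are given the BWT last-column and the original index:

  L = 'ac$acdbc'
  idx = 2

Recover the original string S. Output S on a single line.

LF mapping: 1 4 0 2 5 7 3 6
Walk LF starting at row 2, prepending L[row]:
  step 1: row=2, L[2]='$', prepend. Next row=LF[2]=0
  step 2: row=0, L[0]='a', prepend. Next row=LF[0]=1
  step 3: row=1, L[1]='c', prepend. Next row=LF[1]=4
  step 4: row=4, L[4]='c', prepend. Next row=LF[4]=5
  step 5: row=5, L[5]='d', prepend. Next row=LF[5]=7
  step 6: row=7, L[7]='c', prepend. Next row=LF[7]=6
  step 7: row=6, L[6]='b', prepend. Next row=LF[6]=3
  step 8: row=3, L[3]='a', prepend. Next row=LF[3]=2
Reversed output: abcdcca$

Answer: abcdcca$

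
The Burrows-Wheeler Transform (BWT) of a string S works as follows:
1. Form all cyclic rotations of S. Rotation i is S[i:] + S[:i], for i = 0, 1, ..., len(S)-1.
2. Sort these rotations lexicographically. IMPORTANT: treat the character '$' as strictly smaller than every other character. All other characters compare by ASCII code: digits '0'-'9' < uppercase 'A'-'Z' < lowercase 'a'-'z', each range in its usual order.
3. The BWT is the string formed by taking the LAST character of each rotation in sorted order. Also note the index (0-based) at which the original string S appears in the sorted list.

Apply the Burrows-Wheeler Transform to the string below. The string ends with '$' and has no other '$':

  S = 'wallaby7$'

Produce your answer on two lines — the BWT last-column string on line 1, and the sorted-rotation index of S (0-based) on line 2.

All 9 rotations (rotation i = S[i:]+S[:i]):
  rot[0] = wallaby7$
  rot[1] = allaby7$w
  rot[2] = llaby7$wa
  rot[3] = laby7$wal
  rot[4] = aby7$wall
  rot[5] = by7$walla
  rot[6] = y7$wallab
  rot[7] = 7$wallaby
  rot[8] = $wallaby7
Sorted (with $ < everything):
  sorted[0] = $wallaby7  (last char: '7')
  sorted[1] = 7$wallaby  (last char: 'y')
  sorted[2] = aby7$wall  (last char: 'l')
  sorted[3] = allaby7$w  (last char: 'w')
  sorted[4] = by7$walla  (last char: 'a')
  sorted[5] = laby7$wal  (last char: 'l')
  sorted[6] = llaby7$wa  (last char: 'a')
  sorted[7] = wallaby7$  (last char: '$')
  sorted[8] = y7$wallab  (last char: 'b')
Last column: 7ylwala$b
Original string S is at sorted index 7

Answer: 7ylwala$b
7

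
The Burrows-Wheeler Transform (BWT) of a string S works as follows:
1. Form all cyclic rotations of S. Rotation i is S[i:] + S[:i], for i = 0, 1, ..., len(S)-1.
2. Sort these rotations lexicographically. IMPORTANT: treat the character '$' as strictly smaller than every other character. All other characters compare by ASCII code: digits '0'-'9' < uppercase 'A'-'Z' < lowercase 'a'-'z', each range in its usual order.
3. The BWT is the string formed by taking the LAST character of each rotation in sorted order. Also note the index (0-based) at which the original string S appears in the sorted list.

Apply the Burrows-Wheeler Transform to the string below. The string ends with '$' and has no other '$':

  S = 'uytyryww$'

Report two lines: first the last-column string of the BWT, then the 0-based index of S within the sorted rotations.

All 9 rotations (rotation i = S[i:]+S[:i]):
  rot[0] = uytyryww$
  rot[1] = ytyryww$u
  rot[2] = tyryww$uy
  rot[3] = yryww$uyt
  rot[4] = ryww$uyty
  rot[5] = yww$uytyr
  rot[6] = ww$uytyry
  rot[7] = w$uytyryw
  rot[8] = $uytyryww
Sorted (with $ < everything):
  sorted[0] = $uytyryww  (last char: 'w')
  sorted[1] = ryww$uyty  (last char: 'y')
  sorted[2] = tyryww$uy  (last char: 'y')
  sorted[3] = uytyryww$  (last char: '$')
  sorted[4] = w$uytyryw  (last char: 'w')
  sorted[5] = ww$uytyry  (last char: 'y')
  sorted[6] = yryww$uyt  (last char: 't')
  sorted[7] = ytyryww$u  (last char: 'u')
  sorted[8] = yww$uytyr  (last char: 'r')
Last column: wyy$wytur
Original string S is at sorted index 3

Answer: wyy$wytur
3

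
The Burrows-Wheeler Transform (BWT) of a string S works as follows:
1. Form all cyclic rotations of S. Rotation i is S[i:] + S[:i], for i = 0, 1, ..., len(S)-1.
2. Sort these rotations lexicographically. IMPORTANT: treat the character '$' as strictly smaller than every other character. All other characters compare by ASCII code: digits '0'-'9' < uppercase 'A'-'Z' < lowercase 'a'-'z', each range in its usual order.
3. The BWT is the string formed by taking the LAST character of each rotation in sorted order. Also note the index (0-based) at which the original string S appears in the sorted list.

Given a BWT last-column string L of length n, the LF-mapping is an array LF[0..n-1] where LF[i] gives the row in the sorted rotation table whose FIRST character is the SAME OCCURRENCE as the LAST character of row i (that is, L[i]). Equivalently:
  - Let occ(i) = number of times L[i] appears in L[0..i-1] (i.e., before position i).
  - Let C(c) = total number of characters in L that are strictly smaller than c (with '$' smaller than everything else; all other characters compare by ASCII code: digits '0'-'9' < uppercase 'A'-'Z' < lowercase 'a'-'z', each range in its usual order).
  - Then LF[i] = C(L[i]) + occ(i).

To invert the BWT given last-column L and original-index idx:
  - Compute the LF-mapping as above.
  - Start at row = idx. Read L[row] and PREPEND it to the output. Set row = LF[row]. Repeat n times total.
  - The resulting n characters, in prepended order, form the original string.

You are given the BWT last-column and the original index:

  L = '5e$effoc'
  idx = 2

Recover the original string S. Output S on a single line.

Answer: coffee5$

Derivation:
LF mapping: 1 3 0 4 5 6 7 2
Walk LF starting at row 2, prepending L[row]:
  step 1: row=2, L[2]='$', prepend. Next row=LF[2]=0
  step 2: row=0, L[0]='5', prepend. Next row=LF[0]=1
  step 3: row=1, L[1]='e', prepend. Next row=LF[1]=3
  step 4: row=3, L[3]='e', prepend. Next row=LF[3]=4
  step 5: row=4, L[4]='f', prepend. Next row=LF[4]=5
  step 6: row=5, L[5]='f', prepend. Next row=LF[5]=6
  step 7: row=6, L[6]='o', prepend. Next row=LF[6]=7
  step 8: row=7, L[7]='c', prepend. Next row=LF[7]=2
Reversed output: coffee5$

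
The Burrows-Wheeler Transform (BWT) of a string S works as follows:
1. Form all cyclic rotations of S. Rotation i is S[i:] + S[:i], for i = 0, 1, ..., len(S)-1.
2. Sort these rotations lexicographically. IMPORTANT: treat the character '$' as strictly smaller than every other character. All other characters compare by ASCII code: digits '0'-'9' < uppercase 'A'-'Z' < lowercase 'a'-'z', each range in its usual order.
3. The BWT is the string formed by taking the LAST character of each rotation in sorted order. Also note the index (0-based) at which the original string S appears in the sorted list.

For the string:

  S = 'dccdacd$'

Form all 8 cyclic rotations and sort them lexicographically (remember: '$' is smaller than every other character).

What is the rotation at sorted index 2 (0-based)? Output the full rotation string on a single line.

Answer: ccdacd$d

Derivation:
All 8 rotations (rotation i = S[i:]+S[:i]):
  rot[0] = dccdacd$
  rot[1] = ccdacd$d
  rot[2] = cdacd$dc
  rot[3] = dacd$dcc
  rot[4] = acd$dccd
  rot[5] = cd$dccda
  rot[6] = d$dccdac
  rot[7] = $dccdacd
Sorted (with $ < everything):
  sorted[0] = $dccdacd
  sorted[1] = acd$dccd
  sorted[2] = ccdacd$d
  sorted[3] = cd$dccda
  sorted[4] = cdacd$dc
  sorted[5] = d$dccdac
  sorted[6] = dacd$dcc
  sorted[7] = dccdacd$
sorted[2] = ccdacd$d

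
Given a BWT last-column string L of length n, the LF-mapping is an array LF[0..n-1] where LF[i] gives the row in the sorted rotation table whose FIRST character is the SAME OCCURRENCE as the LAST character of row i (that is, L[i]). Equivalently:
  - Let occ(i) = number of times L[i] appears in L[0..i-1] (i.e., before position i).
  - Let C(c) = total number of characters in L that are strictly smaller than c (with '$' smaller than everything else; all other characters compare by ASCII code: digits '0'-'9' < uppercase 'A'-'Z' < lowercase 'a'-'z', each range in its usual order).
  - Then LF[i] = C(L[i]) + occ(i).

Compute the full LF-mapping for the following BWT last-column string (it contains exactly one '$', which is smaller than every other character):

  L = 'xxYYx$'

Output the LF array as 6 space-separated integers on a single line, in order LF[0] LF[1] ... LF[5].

Answer: 3 4 1 2 5 0

Derivation:
Char counts: '$':1, 'Y':2, 'x':3
C (first-col start): C('$')=0, C('Y')=1, C('x')=3
L[0]='x': occ=0, LF[0]=C('x')+0=3+0=3
L[1]='x': occ=1, LF[1]=C('x')+1=3+1=4
L[2]='Y': occ=0, LF[2]=C('Y')+0=1+0=1
L[3]='Y': occ=1, LF[3]=C('Y')+1=1+1=2
L[4]='x': occ=2, LF[4]=C('x')+2=3+2=5
L[5]='$': occ=0, LF[5]=C('$')+0=0+0=0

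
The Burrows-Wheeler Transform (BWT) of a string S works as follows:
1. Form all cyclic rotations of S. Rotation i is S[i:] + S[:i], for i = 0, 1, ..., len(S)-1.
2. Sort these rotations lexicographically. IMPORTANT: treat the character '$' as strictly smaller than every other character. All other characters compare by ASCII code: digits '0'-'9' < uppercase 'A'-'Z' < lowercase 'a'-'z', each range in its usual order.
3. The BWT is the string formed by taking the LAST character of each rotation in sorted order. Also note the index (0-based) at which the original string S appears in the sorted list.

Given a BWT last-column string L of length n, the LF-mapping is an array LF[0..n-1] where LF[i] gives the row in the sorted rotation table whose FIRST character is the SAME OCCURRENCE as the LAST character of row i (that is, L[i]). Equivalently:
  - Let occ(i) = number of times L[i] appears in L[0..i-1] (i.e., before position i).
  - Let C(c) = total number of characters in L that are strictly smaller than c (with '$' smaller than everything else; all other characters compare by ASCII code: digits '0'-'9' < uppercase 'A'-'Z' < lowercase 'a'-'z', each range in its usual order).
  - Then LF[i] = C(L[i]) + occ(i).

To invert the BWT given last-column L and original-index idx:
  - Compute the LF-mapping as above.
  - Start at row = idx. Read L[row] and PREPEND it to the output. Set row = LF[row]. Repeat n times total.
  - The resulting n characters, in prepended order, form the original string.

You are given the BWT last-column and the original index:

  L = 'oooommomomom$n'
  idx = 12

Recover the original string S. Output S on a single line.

Answer: oommommonoomo$

Derivation:
LF mapping: 7 8 9 10 1 2 11 3 12 4 13 5 0 6
Walk LF starting at row 12, prepending L[row]:
  step 1: row=12, L[12]='$', prepend. Next row=LF[12]=0
  step 2: row=0, L[0]='o', prepend. Next row=LF[0]=7
  step 3: row=7, L[7]='m', prepend. Next row=LF[7]=3
  step 4: row=3, L[3]='o', prepend. Next row=LF[3]=10
  step 5: row=10, L[10]='o', prepend. Next row=LF[10]=13
  step 6: row=13, L[13]='n', prepend. Next row=LF[13]=6
  step 7: row=6, L[6]='o', prepend. Next row=LF[6]=11
  step 8: row=11, L[11]='m', prepend. Next row=LF[11]=5
  step 9: row=5, L[5]='m', prepend. Next row=LF[5]=2
  step 10: row=2, L[2]='o', prepend. Next row=LF[2]=9
  step 11: row=9, L[9]='m', prepend. Next row=LF[9]=4
  step 12: row=4, L[4]='m', prepend. Next row=LF[4]=1
  step 13: row=1, L[1]='o', prepend. Next row=LF[1]=8
  step 14: row=8, L[8]='o', prepend. Next row=LF[8]=12
Reversed output: oommommonoomo$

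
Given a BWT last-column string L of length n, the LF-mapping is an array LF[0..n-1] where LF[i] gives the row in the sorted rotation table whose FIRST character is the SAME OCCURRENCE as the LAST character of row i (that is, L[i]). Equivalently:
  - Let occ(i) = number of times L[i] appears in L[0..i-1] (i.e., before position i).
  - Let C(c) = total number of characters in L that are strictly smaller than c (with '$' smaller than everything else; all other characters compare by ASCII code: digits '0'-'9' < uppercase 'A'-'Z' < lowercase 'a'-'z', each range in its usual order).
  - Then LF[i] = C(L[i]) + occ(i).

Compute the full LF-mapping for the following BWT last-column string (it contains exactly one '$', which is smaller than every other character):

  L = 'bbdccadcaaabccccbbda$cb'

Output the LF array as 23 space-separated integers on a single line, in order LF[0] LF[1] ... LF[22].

Char counts: '$':1, 'a':5, 'b':6, 'c':8, 'd':3
C (first-col start): C('$')=0, C('a')=1, C('b')=6, C('c')=12, C('d')=20
L[0]='b': occ=0, LF[0]=C('b')+0=6+0=6
L[1]='b': occ=1, LF[1]=C('b')+1=6+1=7
L[2]='d': occ=0, LF[2]=C('d')+0=20+0=20
L[3]='c': occ=0, LF[3]=C('c')+0=12+0=12
L[4]='c': occ=1, LF[4]=C('c')+1=12+1=13
L[5]='a': occ=0, LF[5]=C('a')+0=1+0=1
L[6]='d': occ=1, LF[6]=C('d')+1=20+1=21
L[7]='c': occ=2, LF[7]=C('c')+2=12+2=14
L[8]='a': occ=1, LF[8]=C('a')+1=1+1=2
L[9]='a': occ=2, LF[9]=C('a')+2=1+2=3
L[10]='a': occ=3, LF[10]=C('a')+3=1+3=4
L[11]='b': occ=2, LF[11]=C('b')+2=6+2=8
L[12]='c': occ=3, LF[12]=C('c')+3=12+3=15
L[13]='c': occ=4, LF[13]=C('c')+4=12+4=16
L[14]='c': occ=5, LF[14]=C('c')+5=12+5=17
L[15]='c': occ=6, LF[15]=C('c')+6=12+6=18
L[16]='b': occ=3, LF[16]=C('b')+3=6+3=9
L[17]='b': occ=4, LF[17]=C('b')+4=6+4=10
L[18]='d': occ=2, LF[18]=C('d')+2=20+2=22
L[19]='a': occ=4, LF[19]=C('a')+4=1+4=5
L[20]='$': occ=0, LF[20]=C('$')+0=0+0=0
L[21]='c': occ=7, LF[21]=C('c')+7=12+7=19
L[22]='b': occ=5, LF[22]=C('b')+5=6+5=11

Answer: 6 7 20 12 13 1 21 14 2 3 4 8 15 16 17 18 9 10 22 5 0 19 11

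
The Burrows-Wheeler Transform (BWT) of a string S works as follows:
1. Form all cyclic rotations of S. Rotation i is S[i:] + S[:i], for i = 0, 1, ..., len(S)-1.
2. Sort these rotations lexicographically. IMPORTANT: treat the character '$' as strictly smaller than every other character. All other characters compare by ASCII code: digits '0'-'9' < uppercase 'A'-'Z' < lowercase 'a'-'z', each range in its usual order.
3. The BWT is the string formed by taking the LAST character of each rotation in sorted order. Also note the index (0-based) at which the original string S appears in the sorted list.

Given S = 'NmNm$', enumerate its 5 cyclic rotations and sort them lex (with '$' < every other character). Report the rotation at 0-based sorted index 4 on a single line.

All 5 rotations (rotation i = S[i:]+S[:i]):
  rot[0] = NmNm$
  rot[1] = mNm$N
  rot[2] = Nm$Nm
  rot[3] = m$NmN
  rot[4] = $NmNm
Sorted (with $ < everything):
  sorted[0] = $NmNm
  sorted[1] = Nm$Nm
  sorted[2] = NmNm$
  sorted[3] = m$NmN
  sorted[4] = mNm$N
sorted[4] = mNm$N

Answer: mNm$N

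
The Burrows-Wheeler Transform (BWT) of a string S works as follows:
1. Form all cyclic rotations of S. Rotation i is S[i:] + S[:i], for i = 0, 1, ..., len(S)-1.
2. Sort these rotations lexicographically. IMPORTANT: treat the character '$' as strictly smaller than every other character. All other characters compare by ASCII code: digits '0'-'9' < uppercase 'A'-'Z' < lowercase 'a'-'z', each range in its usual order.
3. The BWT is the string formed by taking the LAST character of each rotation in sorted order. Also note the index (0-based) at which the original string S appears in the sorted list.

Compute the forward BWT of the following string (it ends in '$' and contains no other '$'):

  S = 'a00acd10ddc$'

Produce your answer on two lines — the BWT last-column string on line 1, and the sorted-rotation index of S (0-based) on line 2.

All 12 rotations (rotation i = S[i:]+S[:i]):
  rot[0] = a00acd10ddc$
  rot[1] = 00acd10ddc$a
  rot[2] = 0acd10ddc$a0
  rot[3] = acd10ddc$a00
  rot[4] = cd10ddc$a00a
  rot[5] = d10ddc$a00ac
  rot[6] = 10ddc$a00acd
  rot[7] = 0ddc$a00acd1
  rot[8] = ddc$a00acd10
  rot[9] = dc$a00acd10d
  rot[10] = c$a00acd10dd
  rot[11] = $a00acd10ddc
Sorted (with $ < everything):
  sorted[0] = $a00acd10ddc  (last char: 'c')
  sorted[1] = 00acd10ddc$a  (last char: 'a')
  sorted[2] = 0acd10ddc$a0  (last char: '0')
  sorted[3] = 0ddc$a00acd1  (last char: '1')
  sorted[4] = 10ddc$a00acd  (last char: 'd')
  sorted[5] = a00acd10ddc$  (last char: '$')
  sorted[6] = acd10ddc$a00  (last char: '0')
  sorted[7] = c$a00acd10dd  (last char: 'd')
  sorted[8] = cd10ddc$a00a  (last char: 'a')
  sorted[9] = d10ddc$a00ac  (last char: 'c')
  sorted[10] = dc$a00acd10d  (last char: 'd')
  sorted[11] = ddc$a00acd10  (last char: '0')
Last column: ca01d$0dacd0
Original string S is at sorted index 5

Answer: ca01d$0dacd0
5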